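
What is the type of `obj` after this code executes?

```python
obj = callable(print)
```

callable() returns bool

bool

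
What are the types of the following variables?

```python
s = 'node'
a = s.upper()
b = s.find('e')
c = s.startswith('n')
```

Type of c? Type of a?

str.startswith() returns bool; str.upper() returns str

bool, str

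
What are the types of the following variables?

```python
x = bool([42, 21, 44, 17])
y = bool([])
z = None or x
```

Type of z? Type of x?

None or <bool> returns the bool; bool() returns bool

bool, bool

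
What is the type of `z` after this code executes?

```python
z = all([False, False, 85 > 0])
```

all() returns bool

bool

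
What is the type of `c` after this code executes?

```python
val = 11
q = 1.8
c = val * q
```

int * float returns float (11 * 1.8 = 19.8)

float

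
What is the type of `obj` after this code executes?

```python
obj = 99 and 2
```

'and' returns the last value when all truthy (2, which is int)

int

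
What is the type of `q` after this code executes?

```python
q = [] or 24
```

'or' returns first truthy value (24, which is int)

int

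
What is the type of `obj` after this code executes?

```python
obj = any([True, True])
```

any() returns bool

bool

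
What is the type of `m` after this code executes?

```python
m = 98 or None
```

'or' returns first truthy value (98, int)

int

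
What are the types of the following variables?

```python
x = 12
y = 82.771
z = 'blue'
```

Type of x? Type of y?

x is int; y is float

int, float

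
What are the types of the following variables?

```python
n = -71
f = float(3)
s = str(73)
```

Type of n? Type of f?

n is int; f is float

int, float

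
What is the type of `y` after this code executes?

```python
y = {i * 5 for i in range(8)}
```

A set comprehension {expr for x in iterable} produces a set

set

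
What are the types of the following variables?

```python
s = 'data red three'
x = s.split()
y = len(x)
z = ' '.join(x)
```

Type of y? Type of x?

len() returns int; str.split() returns list

int, list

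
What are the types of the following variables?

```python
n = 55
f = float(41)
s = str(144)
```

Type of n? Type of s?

n is int; s is str

int, str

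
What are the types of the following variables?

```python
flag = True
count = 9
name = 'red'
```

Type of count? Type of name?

count is int; name is str

int, str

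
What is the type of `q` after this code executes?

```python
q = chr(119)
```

chr() returns str (single character)

str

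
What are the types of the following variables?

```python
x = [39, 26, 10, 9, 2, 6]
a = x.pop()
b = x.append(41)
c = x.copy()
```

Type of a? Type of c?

list.pop() returns the element (int); list.copy() returns list

int, list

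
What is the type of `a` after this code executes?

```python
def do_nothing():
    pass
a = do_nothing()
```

A function with no return statement returns None

NoneType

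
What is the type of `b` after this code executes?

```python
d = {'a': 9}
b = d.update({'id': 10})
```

dict.update() returns None

NoneType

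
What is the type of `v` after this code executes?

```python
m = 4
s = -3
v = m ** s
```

int ** negative int returns float

float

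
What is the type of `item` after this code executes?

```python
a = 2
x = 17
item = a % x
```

int % int returns int (2 % 17 = 2)

int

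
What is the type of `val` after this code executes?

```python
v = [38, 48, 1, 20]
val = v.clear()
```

list.clear() returns None

NoneType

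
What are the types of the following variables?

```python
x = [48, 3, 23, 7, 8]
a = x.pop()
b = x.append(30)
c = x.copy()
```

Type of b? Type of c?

list.append() returns None; list.copy() returns list

NoneType, list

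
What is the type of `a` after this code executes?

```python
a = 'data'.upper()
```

str.upper() returns str

str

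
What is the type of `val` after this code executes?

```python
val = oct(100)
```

oct() returns str representation

str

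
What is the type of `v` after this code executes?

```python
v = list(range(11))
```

list(range(...)) returns list

list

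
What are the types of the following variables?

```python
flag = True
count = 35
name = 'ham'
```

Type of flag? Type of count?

flag is bool; count is int

bool, int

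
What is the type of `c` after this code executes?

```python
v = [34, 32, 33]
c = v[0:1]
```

Slicing a list always returns a list

list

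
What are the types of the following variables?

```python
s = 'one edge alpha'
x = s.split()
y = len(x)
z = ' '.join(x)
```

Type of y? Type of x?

len() returns int; str.split() returns list

int, list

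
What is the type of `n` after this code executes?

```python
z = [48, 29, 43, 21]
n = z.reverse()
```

list.reverse() returns None

NoneType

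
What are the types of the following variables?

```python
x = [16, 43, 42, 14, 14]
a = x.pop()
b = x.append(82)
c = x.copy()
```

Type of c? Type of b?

list.copy() returns list; list.append() returns None

list, NoneType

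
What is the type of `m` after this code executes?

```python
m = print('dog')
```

print() returns None

NoneType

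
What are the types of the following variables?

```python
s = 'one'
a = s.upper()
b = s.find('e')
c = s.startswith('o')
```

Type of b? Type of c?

str.find() returns int; str.startswith() returns bool

int, bool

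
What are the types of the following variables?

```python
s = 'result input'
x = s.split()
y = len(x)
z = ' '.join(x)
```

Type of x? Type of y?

str.split() returns list; len() returns int

list, int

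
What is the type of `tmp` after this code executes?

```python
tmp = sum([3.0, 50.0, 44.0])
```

sum() of floats returns float

float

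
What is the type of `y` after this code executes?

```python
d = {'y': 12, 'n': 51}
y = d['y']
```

Accessing dict[str, int] with key 'y' returns int value 12

int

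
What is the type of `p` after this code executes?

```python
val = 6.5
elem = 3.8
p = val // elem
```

float // float returns float (floor division preserves float type)

float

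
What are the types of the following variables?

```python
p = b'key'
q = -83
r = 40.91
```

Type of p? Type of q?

p is bytes; q is int

bytes, int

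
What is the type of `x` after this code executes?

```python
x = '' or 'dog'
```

'or' returns first truthy value ('dog', which is str)

str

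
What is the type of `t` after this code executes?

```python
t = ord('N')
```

ord() returns int (Unicode code point)

int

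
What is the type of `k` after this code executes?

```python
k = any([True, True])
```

any() returns bool

bool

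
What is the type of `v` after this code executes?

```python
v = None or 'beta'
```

'or' with None returns the other value ('beta', str)

str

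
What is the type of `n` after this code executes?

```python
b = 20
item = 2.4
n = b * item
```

int * float returns float (20 * 2.4 = 48.0)

float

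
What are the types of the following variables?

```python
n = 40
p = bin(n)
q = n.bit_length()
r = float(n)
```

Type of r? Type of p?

float() returns float; bin() returns str

float, str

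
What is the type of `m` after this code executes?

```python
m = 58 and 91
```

'and' returns the last value when all truthy (91, which is int)

int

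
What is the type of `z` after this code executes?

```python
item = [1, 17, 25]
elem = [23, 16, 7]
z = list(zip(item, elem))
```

list(zip(...)) returns a list of tuples

list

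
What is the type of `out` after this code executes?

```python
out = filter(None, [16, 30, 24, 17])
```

filter() returns a filter iterator object

filter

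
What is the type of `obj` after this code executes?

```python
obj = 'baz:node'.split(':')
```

str.split() returns list

list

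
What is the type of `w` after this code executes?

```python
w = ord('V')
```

ord() returns int (Unicode code point)

int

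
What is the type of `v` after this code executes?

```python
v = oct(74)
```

oct() returns str representation

str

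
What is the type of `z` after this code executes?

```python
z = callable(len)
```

callable() returns bool

bool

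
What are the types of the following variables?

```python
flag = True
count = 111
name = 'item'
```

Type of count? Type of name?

count is int; name is str

int, str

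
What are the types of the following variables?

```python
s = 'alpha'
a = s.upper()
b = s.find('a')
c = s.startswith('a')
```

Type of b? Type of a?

str.find() returns int; str.upper() returns str

int, str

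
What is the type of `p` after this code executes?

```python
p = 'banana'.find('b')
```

str.find() returns int (index, or -1)

int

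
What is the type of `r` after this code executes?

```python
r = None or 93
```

'or' with None returns the other value (93, int)

int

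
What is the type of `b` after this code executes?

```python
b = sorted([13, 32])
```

sorted() always returns list

list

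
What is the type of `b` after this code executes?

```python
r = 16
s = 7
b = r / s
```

int / int always returns float in Python 3 (16 / 7 = 2.28571)

float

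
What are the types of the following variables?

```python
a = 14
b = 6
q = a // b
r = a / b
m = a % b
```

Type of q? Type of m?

int // int returns int; int % int returns int

int, int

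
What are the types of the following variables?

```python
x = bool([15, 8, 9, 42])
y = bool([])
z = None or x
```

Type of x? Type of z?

bool() returns bool; None or <bool> returns the bool

bool, bool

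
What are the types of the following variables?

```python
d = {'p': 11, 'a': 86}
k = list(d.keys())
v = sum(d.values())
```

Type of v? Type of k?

sum of int values returns int; list(...) returns list

int, list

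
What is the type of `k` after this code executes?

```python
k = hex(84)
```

hex() returns str representation

str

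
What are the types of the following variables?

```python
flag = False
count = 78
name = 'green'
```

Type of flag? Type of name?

flag is bool; name is str

bool, str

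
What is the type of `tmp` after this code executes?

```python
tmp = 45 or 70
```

'or' returns the first truthy value (45, which is int)

int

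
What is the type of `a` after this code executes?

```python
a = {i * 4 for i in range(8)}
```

A set comprehension {expr for x in iterable} produces a set

set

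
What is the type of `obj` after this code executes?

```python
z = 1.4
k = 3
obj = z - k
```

float - int returns float (1.4 - 3 = -1.6)

float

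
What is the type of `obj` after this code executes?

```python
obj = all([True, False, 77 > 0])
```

all() returns bool

bool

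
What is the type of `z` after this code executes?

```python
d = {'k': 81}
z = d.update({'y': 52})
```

dict.update() returns None

NoneType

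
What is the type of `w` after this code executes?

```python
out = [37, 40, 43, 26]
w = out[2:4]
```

Slicing a list always returns a list

list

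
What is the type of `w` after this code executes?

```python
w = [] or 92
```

'or' returns first truthy value (92, which is int)

int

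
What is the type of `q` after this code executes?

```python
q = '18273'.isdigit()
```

str.isdigit() returns bool

bool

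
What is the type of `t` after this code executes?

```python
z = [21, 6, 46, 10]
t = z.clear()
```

list.clear() returns None

NoneType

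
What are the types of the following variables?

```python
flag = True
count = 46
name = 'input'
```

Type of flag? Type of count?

flag is bool; count is int

bool, int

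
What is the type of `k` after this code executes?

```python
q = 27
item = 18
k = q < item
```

Comparison operators return bool

bool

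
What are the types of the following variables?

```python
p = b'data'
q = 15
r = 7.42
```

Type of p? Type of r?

p is bytes; r is float

bytes, float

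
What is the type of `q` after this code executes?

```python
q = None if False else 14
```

Ternary: condition is False, else branch (14) taken → int

int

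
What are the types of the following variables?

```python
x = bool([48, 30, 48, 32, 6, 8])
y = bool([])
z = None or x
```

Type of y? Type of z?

bool() returns bool; None or <bool> returns the bool

bool, bool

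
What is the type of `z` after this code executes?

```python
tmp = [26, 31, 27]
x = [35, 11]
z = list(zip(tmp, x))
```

list(zip(...)) returns a list of tuples

list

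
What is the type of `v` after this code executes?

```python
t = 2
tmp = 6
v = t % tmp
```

int % int returns int (2 % 6 = 2)

int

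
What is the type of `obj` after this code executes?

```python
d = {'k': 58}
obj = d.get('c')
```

dict.get() returns None when key 'c' is not found and no default given

NoneType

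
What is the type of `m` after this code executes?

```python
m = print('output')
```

print() returns None

NoneType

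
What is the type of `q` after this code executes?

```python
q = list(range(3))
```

list(range(...)) returns list

list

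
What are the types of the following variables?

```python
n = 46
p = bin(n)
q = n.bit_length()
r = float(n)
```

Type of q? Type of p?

int.bit_length() returns int; bin() returns str

int, str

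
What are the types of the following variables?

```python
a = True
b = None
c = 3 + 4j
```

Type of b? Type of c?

b is NoneType; c is complex

NoneType, complex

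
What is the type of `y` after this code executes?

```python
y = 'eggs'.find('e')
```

str.find() returns int (index, or -1)

int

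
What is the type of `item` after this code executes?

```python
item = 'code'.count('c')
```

str.count() returns int

int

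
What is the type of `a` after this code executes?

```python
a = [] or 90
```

'or' returns first truthy value (90, which is int)

int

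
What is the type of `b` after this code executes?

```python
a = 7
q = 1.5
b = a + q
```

int + float returns float (7 + 1.5 = 8.5)

float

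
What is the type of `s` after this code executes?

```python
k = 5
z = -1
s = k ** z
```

int ** negative int returns float

float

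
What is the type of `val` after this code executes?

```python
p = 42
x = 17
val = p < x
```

Comparison operators return bool

bool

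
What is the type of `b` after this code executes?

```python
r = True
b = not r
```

'not' always returns bool

bool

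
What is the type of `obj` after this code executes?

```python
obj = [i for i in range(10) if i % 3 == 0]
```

A list comprehension [...] produces a list

list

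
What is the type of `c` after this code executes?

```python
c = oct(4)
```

oct() returns str representation

str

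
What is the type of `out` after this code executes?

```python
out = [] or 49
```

'or' returns first truthy value (49, which is int)

int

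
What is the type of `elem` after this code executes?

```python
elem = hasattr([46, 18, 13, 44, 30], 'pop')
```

hasattr() returns bool

bool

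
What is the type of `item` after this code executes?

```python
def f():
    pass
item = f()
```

A function with no return statement returns None

NoneType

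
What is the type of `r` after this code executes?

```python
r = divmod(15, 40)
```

divmod() returns a tuple (quotient, remainder)

tuple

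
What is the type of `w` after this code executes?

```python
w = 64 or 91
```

'or' returns the first truthy value (64, which is int)

int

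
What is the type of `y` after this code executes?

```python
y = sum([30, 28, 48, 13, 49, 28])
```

sum() of ints returns int

int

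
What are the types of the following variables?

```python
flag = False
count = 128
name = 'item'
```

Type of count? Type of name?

count is int; name is str

int, str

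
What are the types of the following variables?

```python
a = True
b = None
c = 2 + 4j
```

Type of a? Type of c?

a is bool; c is complex

bool, complex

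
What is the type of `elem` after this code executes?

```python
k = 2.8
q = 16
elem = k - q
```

float - int returns float (2.8 - 16 = -13.2)

float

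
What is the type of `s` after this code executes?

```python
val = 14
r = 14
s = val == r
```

Equality comparison returns bool

bool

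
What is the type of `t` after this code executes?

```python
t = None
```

None has type NoneType

NoneType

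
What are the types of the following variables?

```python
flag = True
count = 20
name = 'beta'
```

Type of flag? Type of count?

flag is bool; count is int

bool, int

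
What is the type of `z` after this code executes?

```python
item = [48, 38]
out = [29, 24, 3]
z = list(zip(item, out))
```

list(zip(...)) returns a list of tuples

list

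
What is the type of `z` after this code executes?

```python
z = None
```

None has type NoneType

NoneType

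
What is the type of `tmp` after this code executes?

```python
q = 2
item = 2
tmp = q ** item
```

int ** positive int returns int (2 ** 2 = 4)

int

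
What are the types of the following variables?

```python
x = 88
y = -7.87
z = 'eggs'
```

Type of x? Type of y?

x is int; y is float

int, float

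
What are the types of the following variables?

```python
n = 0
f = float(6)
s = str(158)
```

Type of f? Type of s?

f is float; s is str

float, str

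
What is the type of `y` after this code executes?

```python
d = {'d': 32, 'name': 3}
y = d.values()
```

.values() returns a dict_values view object

dict_values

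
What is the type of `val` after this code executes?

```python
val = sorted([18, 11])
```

sorted() always returns list

list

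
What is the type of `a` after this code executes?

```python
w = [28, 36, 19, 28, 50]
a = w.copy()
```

list.copy() returns list

list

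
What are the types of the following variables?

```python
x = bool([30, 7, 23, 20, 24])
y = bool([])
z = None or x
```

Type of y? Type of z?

bool() returns bool; None or <bool> returns the bool

bool, bool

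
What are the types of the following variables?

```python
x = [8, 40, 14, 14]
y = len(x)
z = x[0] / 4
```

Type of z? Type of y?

int / int returns float; len() returns int

float, int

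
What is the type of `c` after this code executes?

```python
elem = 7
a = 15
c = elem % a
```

int % int returns int (7 % 15 = 7)

int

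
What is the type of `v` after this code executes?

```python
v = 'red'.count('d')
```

str.count() returns int

int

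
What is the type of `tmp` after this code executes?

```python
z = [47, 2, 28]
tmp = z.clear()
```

list.clear() returns None

NoneType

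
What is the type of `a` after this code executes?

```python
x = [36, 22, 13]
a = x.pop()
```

list.pop() returns the popped element (int here)

int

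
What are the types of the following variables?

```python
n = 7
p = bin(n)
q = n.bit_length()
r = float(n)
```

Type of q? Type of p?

int.bit_length() returns int; bin() returns str

int, str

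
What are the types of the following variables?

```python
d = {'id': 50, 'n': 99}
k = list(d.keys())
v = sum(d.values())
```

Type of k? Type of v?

list(...) returns list; sum of int values returns int

list, int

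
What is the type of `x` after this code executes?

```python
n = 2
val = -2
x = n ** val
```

int ** negative int returns float

float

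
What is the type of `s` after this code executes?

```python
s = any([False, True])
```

any() returns bool

bool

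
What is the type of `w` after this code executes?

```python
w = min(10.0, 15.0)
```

min() of floats returns float

float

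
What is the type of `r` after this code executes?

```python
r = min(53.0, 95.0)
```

min() of floats returns float

float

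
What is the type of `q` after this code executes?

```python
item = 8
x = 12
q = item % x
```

int % int returns int (8 % 12 = 8)

int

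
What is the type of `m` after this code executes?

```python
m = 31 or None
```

'or' returns first truthy value (31, int)

int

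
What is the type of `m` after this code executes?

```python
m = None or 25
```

'or' with None returns the other value (25, int)

int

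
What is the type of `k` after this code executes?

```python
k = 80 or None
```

'or' returns first truthy value (80, int)

int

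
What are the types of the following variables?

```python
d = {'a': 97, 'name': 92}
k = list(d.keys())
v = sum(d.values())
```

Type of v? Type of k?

sum of int values returns int; list(...) returns list

int, list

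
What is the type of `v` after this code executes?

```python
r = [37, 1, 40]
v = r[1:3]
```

Slicing a list always returns a list

list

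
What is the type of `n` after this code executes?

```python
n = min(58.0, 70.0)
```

min() of floats returns float

float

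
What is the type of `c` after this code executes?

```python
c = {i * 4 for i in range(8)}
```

A set comprehension {expr for x in iterable} produces a set

set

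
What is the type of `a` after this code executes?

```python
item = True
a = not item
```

'not' always returns bool

bool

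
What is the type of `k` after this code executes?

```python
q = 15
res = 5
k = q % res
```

int % int returns int (15 % 5 = 0)

int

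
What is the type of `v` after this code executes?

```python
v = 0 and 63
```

'and' returns the first falsy value (0, which is int)

int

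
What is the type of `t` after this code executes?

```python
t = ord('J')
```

ord() returns int (Unicode code point)

int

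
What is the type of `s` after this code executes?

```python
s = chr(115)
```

chr() returns str (single character)

str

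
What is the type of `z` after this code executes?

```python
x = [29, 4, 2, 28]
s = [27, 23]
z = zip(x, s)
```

zip() returns a zip iterator object

zip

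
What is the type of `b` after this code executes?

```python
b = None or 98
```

'or' with None returns the other value (98, int)

int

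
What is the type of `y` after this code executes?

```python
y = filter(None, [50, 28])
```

filter() returns a filter iterator object

filter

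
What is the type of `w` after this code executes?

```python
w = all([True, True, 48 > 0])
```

all() returns bool

bool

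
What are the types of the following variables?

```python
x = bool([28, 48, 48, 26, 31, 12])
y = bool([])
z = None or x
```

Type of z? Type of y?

None or <bool> returns the bool; bool() returns bool

bool, bool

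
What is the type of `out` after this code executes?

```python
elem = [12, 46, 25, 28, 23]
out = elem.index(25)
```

list.index() returns int

int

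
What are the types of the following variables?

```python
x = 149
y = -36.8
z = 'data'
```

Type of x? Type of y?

x is int; y is float

int, float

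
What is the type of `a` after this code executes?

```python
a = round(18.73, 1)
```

round() with ndigits arg returns float

float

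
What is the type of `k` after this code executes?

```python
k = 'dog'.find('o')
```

str.find() returns int (index, or -1)

int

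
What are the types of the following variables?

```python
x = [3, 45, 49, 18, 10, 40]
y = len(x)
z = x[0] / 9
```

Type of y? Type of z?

len() returns int; int / int returns float

int, float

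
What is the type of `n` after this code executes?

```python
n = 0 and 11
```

'and' returns the first falsy value (0, which is int)

int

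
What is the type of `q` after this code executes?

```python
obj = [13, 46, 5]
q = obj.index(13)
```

list.index() returns int

int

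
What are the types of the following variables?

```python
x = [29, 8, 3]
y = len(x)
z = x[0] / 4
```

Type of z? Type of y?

int / int returns float; len() returns int

float, int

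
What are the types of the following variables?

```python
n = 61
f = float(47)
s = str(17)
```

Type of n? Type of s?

n is int; s is str

int, str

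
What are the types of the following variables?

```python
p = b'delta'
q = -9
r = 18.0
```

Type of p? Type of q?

p is bytes; q is int

bytes, int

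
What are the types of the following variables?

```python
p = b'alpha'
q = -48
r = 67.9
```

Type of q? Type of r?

q is int; r is float

int, float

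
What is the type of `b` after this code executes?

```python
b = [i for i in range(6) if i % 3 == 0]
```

A list comprehension [...] produces a list

list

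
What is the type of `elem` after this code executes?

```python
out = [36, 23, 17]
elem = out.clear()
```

list.clear() returns None

NoneType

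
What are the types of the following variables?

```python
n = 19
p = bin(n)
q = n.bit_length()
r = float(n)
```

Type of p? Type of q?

bin() returns str; int.bit_length() returns int

str, int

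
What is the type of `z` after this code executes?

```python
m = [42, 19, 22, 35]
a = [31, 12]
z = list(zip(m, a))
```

list(zip(...)) returns a list of tuples

list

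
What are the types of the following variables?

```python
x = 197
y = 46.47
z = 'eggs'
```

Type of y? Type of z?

y is float; z is str

float, str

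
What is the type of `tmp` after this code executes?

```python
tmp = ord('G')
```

ord() returns int (Unicode code point)

int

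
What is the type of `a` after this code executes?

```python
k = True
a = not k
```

'not' always returns bool

bool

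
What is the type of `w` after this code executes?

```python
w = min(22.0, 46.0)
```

min() of floats returns float

float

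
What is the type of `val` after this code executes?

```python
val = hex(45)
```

hex() returns str representation

str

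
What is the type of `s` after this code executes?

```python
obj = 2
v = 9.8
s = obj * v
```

int * float returns float (2 * 9.8 = 19.6)

float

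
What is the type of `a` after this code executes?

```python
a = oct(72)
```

oct() returns str representation

str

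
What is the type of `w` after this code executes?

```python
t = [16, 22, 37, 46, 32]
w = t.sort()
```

list.sort() returns None (sorts in place)

NoneType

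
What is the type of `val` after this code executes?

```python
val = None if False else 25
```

Ternary: condition is False, else branch (25) taken → int

int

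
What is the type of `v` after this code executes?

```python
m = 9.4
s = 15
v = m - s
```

float - int returns float (9.4 - 15 = -5.6)

float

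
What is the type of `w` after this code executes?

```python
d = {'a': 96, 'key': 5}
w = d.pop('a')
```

dict.pop() returns the value (int)

int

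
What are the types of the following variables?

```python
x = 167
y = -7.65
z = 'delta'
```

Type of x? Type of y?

x is int; y is float

int, float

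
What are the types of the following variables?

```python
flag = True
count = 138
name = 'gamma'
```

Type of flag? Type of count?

flag is bool; count is int

bool, int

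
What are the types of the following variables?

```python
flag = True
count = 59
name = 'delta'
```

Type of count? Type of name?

count is int; name is str

int, str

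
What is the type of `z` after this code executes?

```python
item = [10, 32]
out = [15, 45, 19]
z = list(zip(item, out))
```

list(zip(...)) returns a list of tuples

list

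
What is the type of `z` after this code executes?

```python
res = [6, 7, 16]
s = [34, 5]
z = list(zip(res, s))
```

list(zip(...)) returns a list of tuples

list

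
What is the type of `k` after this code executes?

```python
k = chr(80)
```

chr() returns str (single character)

str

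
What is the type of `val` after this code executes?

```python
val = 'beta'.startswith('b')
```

str.startswith() returns bool

bool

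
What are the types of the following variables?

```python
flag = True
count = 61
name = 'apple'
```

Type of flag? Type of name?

flag is bool; name is str

bool, str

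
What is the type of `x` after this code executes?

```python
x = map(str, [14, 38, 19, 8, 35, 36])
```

map() returns a map iterator object

map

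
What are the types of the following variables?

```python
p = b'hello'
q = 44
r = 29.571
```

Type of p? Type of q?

p is bytes; q is int

bytes, int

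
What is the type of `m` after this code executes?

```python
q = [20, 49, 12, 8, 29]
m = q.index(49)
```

list.index() returns int

int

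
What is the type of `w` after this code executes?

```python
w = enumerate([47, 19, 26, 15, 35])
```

enumerate() returns an enumerate iterator object

enumerate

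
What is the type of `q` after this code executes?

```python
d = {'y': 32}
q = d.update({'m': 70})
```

dict.update() returns None

NoneType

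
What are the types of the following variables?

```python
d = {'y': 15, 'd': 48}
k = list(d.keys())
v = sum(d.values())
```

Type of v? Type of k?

sum of int values returns int; list(...) returns list

int, list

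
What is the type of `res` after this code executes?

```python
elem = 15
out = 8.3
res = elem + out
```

int + float returns float (15 + 8.3 = 23.3)

float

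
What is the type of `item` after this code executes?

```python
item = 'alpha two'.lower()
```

str.lower() returns str

str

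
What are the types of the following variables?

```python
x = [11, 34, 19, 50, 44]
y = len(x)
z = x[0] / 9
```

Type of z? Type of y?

int / int returns float; len() returns int

float, int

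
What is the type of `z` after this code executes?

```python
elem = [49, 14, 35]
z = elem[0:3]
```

Slicing a list always returns a list

list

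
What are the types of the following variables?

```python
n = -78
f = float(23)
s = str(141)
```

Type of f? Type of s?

f is float; s is str

float, str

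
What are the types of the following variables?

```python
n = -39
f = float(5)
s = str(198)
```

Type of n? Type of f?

n is int; f is float

int, float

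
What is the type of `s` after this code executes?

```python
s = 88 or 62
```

'or' returns the first truthy value (88, which is int)

int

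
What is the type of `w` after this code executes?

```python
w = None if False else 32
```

Ternary: condition is False, else branch (32) taken → int

int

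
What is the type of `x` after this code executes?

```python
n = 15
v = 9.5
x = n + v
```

int + float returns float (15 + 9.5 = 24.5)

float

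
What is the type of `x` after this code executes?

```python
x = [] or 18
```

'or' returns first truthy value (18, which is int)

int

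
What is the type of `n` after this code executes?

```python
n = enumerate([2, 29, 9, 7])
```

enumerate() returns an enumerate iterator object

enumerate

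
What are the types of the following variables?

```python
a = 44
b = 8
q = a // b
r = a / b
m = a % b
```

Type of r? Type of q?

int / int returns float; int // int returns int

float, int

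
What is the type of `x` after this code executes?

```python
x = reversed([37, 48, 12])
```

reversed() on a list returns a list_reverseiterator

list_reverseiterator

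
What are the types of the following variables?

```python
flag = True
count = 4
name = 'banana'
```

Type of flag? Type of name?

flag is bool; name is str

bool, str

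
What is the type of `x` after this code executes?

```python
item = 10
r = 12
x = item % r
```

int % int returns int (10 % 12 = 10)

int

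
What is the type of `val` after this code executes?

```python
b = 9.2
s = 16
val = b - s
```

float - int returns float (9.2 - 16 = -6.8)

float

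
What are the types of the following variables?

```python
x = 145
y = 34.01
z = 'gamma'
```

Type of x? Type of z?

x is int; z is str

int, str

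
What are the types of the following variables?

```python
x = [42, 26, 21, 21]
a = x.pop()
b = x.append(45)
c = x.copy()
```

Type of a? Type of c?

list.pop() returns the element (int); list.copy() returns list

int, list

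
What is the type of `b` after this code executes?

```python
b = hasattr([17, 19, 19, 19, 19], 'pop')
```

hasattr() returns bool

bool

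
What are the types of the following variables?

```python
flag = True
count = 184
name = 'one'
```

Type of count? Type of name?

count is int; name is str

int, str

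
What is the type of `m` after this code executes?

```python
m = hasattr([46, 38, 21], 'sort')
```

hasattr() returns bool

bool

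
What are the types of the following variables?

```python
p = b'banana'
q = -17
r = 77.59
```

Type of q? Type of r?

q is int; r is float

int, float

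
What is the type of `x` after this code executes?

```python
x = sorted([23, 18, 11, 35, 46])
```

sorted() always returns list

list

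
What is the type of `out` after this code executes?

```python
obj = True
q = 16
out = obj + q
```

bool + int returns int (True is 1, so 1 + 16 = 17)

int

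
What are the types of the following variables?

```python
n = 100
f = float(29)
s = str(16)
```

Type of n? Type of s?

n is int; s is str

int, str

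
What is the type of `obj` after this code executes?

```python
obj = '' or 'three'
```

'or' returns first truthy value ('three', which is str)

str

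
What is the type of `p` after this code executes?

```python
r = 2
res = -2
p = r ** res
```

int ** negative int returns float

float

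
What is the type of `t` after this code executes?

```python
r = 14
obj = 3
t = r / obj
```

int / int always returns float in Python 3 (14 / 3 = 4.66667)

float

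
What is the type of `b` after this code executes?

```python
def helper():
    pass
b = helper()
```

A function with no return statement returns None

NoneType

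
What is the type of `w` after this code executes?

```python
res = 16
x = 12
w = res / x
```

int / int always returns float in Python 3 (16 / 12 = 1.33333)

float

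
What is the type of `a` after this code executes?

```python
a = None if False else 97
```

Ternary: condition is False, else branch (97) taken → int

int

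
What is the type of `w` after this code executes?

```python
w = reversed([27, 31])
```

reversed() on a list returns a list_reverseiterator

list_reverseiterator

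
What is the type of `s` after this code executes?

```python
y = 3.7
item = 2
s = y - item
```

float - int returns float (3.7 - 2 = 1.7)

float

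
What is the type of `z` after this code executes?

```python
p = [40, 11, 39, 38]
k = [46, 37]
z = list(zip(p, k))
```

list(zip(...)) returns a list of tuples

list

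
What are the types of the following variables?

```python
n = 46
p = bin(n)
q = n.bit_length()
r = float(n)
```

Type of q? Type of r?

int.bit_length() returns int; float() returns float

int, float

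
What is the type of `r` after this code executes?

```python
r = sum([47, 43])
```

sum() of ints returns int

int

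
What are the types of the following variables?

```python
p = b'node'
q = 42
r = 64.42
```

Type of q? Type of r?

q is int; r is float

int, float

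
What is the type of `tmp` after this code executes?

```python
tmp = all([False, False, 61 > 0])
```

all() returns bool

bool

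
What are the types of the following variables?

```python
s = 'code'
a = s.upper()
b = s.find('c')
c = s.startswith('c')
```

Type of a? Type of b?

str.upper() returns str; str.find() returns int

str, int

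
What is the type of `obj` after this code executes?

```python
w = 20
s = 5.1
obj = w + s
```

int + float returns float (20 + 5.1 = 25.1)

float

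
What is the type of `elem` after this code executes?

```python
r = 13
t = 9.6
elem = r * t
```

int * float returns float (13 * 9.6 = 124.8)

float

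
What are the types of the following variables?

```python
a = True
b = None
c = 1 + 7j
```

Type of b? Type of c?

b is NoneType; c is complex

NoneType, complex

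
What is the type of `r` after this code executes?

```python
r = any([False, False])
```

any() returns bool

bool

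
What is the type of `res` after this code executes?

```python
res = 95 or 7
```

'or' returns the first truthy value (95, which is int)

int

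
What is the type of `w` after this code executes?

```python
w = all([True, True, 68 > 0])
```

all() returns bool

bool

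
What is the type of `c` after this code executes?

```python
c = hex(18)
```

hex() returns str representation

str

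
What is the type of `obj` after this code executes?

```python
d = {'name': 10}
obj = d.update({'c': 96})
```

dict.update() returns None

NoneType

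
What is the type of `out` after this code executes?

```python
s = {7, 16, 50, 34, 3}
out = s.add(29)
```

set.add() returns None (mutates in place)

NoneType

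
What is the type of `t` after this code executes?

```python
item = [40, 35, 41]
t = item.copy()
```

list.copy() returns list

list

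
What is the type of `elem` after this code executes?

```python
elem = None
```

None has type NoneType

NoneType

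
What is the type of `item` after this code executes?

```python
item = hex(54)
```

hex() returns str representation

str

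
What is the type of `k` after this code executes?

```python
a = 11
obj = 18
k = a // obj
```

int // int returns int (11 // 18 = 0)

int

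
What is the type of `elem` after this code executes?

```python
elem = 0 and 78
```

'and' returns the first falsy value (0, which is int)

int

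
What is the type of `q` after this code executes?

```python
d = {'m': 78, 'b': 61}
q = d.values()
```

.values() returns a dict_values view object

dict_values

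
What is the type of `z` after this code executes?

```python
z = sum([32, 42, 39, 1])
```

sum() of ints returns int

int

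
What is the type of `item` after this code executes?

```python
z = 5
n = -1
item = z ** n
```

int ** negative int returns float

float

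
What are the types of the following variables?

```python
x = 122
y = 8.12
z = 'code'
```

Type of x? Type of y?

x is int; y is float

int, float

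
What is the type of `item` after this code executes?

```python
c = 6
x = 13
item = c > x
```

Comparison operators return bool

bool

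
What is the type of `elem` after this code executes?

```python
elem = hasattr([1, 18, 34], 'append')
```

hasattr() returns bool

bool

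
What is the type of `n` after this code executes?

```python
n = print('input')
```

print() returns None

NoneType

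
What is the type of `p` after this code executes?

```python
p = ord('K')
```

ord() returns int (Unicode code point)

int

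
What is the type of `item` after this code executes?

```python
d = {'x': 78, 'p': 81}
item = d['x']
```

Accessing dict[str, int] with key 'x' returns int value 78

int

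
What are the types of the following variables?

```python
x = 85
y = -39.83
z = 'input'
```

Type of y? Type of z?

y is float; z is str

float, str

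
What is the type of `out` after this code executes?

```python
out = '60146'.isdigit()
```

str.isdigit() returns bool

bool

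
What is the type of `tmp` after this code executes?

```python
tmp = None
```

None has type NoneType

NoneType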